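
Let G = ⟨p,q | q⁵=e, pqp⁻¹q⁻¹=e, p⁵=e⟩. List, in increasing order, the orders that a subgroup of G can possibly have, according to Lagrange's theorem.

|G| = 25 = 5². By Lagrange's theorem the order of any subgroup divides 25; the divisors of 25 are 1, 5, 25.

Answer: 1, 5, 25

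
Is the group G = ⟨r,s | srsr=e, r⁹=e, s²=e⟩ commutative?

r·s = rs but s·r = r⁸s, so r·s ≠ s·r and G is not abelian.

Answer: No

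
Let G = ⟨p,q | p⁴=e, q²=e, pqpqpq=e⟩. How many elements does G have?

Enumerate words in the generators, reducing via the relations: the distinct elements are
  {e, p, q, pq, p², p³, qp, pqp, p²q, p³q, qp², qp³, pqp², pqp³, p²qp, p³qp, qp²q, pqp²q, p²qp², p²qp³, p³qp², p³qp³, p²qp²q, p³qp²q}.
No further products give new elements, so |G| = 24.

Answer: 24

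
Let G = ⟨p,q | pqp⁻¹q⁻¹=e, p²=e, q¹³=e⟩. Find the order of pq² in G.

Compute successive powers until reaching e:
  (pq²)¹ = pq², (pq²)² = q⁴, (pq²)³ = pq⁶, (pq²)⁴ = q⁸, (pq²)⁵ = pq¹⁰, (pq²)⁶ = q¹², (pq²)⁷ = pq, (pq²)⁸ = q³, (pq²)⁹ = pq⁵, (pq²)¹⁰ = q⁷, (pq²)¹¹ = pq⁹, (pq²)¹² = q¹¹, (pq²)¹³ = p, (pq²)¹⁴ = q², (pq²)¹⁵ = pq⁴, (pq²)¹⁶ = q⁶, (pq²)¹⁷ = pq⁸, (pq²)¹⁸ = q¹⁰, (pq²)¹⁹ = pq¹², (pq²)²⁰ = q, (pq²)²¹ = pq³, (pq²)²² = q⁵, (pq²)²³ = pq⁷, (pq²)²⁴ = q⁹, (pq²)²⁵ = pq¹¹, (pq²)²⁶ = e.
The smallest positive k with (pq²)ᵏ = e is 26.

Answer: 26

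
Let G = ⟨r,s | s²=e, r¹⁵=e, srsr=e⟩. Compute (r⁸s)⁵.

Compute successive powers of (r⁸s), reducing at each step:
  (r⁸s)²: (r⁸s) · r⁸ = s;   s · s = e
  (r⁸s)³: e · r⁸ = r⁸;   (r⁸) · s = r⁸s
  (r⁸s)⁴: (r⁸s) · r⁸ = s;   s · s = e
  (r⁸s)⁵: e · r⁸ = r⁸;   (r⁸) · s = r⁸s

Answer: r⁸s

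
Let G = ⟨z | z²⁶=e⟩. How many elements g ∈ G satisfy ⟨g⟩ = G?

G is cyclic of order 26. An element generates G iff its order is 26, and a cyclic group of order 26 has exactly φ(26) = 12 such elements.

Answer: 12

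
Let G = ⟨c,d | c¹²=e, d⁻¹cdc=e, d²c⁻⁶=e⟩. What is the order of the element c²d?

Compute successive powers until reaching e:
  (c²d)¹ = c²d, (c²d)² = c⁶, (c²d)³ = c²d⁻¹, (c²d)⁴ = e.
The smallest positive k with (c²d)ᵏ = e is 4.

Answer: 4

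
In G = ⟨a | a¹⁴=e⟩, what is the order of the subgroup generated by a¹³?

|⟨a¹³⟩| equals the order of a¹³. Compute successive powers until reaching e:
  (a¹³)¹ = a¹³, (a¹³)² = a¹², (a¹³)³ = a¹¹, (a¹³)⁴ = a¹⁰, (a¹³)⁵ = a⁹, (a¹³)⁶ = a⁸, (a¹³)⁷ = a⁷, (a¹³)⁸ = a⁶, (a¹³)⁹ = a⁵, (a¹³)¹⁰ = a⁴, (a¹³)¹¹ = a³, (a¹³)¹² = a², (a¹³)¹³ = a, (a¹³)¹⁴ = e.
The smallest positive k with (a¹³)ᵏ = e is 14, so |⟨a¹³⟩| = 14.

Answer: 14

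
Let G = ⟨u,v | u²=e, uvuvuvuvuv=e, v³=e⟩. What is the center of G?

An element z ∈ Z(G) iff z commutes with every generator.
For example e is central: e·u = u = u·e; e·v = v = v·e.
Whereas u ∉ Z(G) since u·v = uv ≠ vu = v·u.
Checking each of the 60 elements this way gives Z(G) = {e}, of order 1.

Answer: {e}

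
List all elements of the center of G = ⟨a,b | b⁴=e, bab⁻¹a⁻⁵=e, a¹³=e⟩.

An element z ∈ Z(G) iff z commutes with every generator.
For example e is central: e·a = a = a·e; e·b = b = b·e.
Whereas a ∉ Z(G) since a·b = ab ≠ a⁵b = b·a.
Checking each of the 52 elements this way gives Z(G) = {e}, of order 1.

Answer: {e}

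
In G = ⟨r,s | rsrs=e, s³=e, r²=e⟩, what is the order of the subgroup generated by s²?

|⟨s²⟩| equals the order of s². Compute successive powers until reaching e:
  (s²)¹ = s², (s²)² = s, (s²)³ = e.
The smallest positive k with (s²)ᵏ = e is 3, so |⟨s²⟩| = 3.

Answer: 3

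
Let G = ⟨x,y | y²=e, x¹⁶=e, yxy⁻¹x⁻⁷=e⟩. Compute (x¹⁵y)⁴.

Compute successive powers of (x¹⁵y), reducing at each step:
  (x¹⁵y)²: (x¹⁵y) · x¹⁵ = x⁸y;   (x⁸y) · y = x⁸
  (x¹⁵y)³: (x⁸) · x¹⁵ = x⁷;   (x⁷) · y = x⁷y
  (x¹⁵y)⁴: (x⁷y) · x¹⁵ = y;   y · y = e

Answer: e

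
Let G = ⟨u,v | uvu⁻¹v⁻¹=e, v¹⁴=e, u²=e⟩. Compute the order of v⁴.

Compute successive powers until reaching e:
  (v⁴)¹ = v⁴, (v⁴)² = v⁸, (v⁴)³ = v¹², (v⁴)⁴ = v², (v⁴)⁵ = v⁶, (v⁴)⁶ = v¹⁰, (v⁴)⁷ = e.
The smallest positive k with (v⁴)ᵏ = e is 7.

Answer: 7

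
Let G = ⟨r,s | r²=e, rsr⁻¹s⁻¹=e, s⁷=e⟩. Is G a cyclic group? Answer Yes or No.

|G| = 14. The element rs has order 14 (its powers give 14 distinct elements), so ⟨rs⟩ = G and G is cyclic.

Answer: Yes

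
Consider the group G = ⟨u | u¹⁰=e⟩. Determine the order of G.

G is generated by a single element, so G is cyclic. The relator gives u¹⁰ = e and no smaller power is forced to be e, so the 10 powers {e, u, u², u³, u⁴, u⁵, u⁶, u⁷, u⁸, u⁹} are distinct. Hence |G| = 10.

Answer: 10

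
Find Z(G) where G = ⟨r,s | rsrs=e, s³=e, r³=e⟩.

An element z ∈ Z(G) iff z commutes with every generator.
For example e is central: e·r = r = r·e; e·s = s = s·e.
Whereas r ∉ Z(G) since r·s = rs ≠ r²s² = s·r.
Checking each of the 12 elements this way gives Z(G) = {e}, of order 1.

Answer: {e}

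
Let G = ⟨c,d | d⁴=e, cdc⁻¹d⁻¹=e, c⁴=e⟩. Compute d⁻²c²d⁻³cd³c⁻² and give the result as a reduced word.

Multiply left to right, reducing at each step:
  (d²) · c² = c²d²
  (c²d²) · d⁻³ = c²d³
  (c²d³) · c = c³d³
  (c³d³) · d³ = c³d²
  (c³d²) · c⁻² = cd²

Answer: cd²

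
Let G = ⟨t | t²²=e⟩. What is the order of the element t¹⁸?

Compute successive powers until reaching e:
  (t¹⁸)¹ = t¹⁸, (t¹⁸)² = t¹⁴, (t¹⁸)³ = t¹⁰, (t¹⁸)⁴ = t⁶, (t¹⁸)⁵ = t², (t¹⁸)⁶ = t²⁰, (t¹⁸)⁷ = t¹⁶, (t¹⁸)⁸ = t¹², (t¹⁸)⁹ = t⁸, (t¹⁸)¹⁰ = t⁴, (t¹⁸)¹¹ = e.
The smallest positive k with (t¹⁸)ᵏ = e is 11.

Answer: 11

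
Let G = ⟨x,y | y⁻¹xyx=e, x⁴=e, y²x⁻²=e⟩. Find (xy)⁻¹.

The order of (xy) is 4 (smallest k with (xy)ᵏ = e), so (xy)⁻¹ = (xy)³ = xy⁻¹.
Check: (xy) · (xy⁻¹) → (xy) · x = y;   y · y⁻¹ = e, giving e as required.

Answer: xy⁻¹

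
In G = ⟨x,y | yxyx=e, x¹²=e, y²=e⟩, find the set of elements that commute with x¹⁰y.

⟨x¹⁰y⟩ ⊆ C_G(x¹⁰y) since powers of x¹⁰y commute with x¹⁰y; so |C_G(x¹⁰y)| ≥ |⟨x¹⁰y⟩| = 2.
By orbit–stabilizer, |C_G(x¹⁰y)| = |G| / |conj. class of x¹⁰y| = 24 / 6 = 4.
The 4 elements commuting with x¹⁰y are {e, x⁶, x⁴y, x¹⁰y}.

Answer: {e, x⁶, x⁴y, x¹⁰y}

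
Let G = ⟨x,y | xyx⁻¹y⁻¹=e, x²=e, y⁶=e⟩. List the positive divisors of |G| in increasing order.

|G| = 12 = 2² · 3. By Lagrange's theorem the order of any subgroup divides 12; the divisors of 12 are 1, 2, 3, 4, 6, 12.

Answer: 1, 2, 3, 4, 6, 12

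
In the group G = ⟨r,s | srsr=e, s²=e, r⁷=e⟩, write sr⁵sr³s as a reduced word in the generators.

Multiply left to right, reducing at each step:
  s · r⁵ = r²s
  (r²s) · s = r²
  (r²) · r³ = r⁵
  (r⁵) · s = r⁵s

Answer: r⁵s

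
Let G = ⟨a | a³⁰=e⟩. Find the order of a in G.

Compute successive powers until reaching e:
  a¹ = a, a² = a², a³ = a³, a⁴ = a⁴, a⁵ = a⁵, a⁶ = a⁶, a⁷ = a⁷, a⁸ = a⁸, a⁹ = a⁹, a¹⁰ = a¹⁰, a¹¹ = a¹¹, a¹² = a¹², a¹³ = a¹³, a¹⁴ = a¹⁴, a¹⁵ = a¹⁵, a¹⁶ = a¹⁶, a¹⁷ = a¹⁷, a¹⁸ = a¹⁸, a¹⁹ = a¹⁹, a²⁰ = a²⁰, a²¹ = a²¹, a²² = a²², a²³ = a²³, a²⁴ = a²⁴, a²⁵ = a²⁵, a²⁶ = a²⁶, a²⁷ = a²⁷, a²⁸ = a²⁸, a²⁹ = a²⁹, a³⁰ = e.
The smallest positive k with aᵏ = e is 30.

Answer: 30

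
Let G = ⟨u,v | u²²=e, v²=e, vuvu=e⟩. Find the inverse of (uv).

The order of (uv) is 2 (smallest k with (uv)ᵏ = e), so (uv)⁻¹ = (uv)¹ = uv.
Check: (uv) · (uv) → (uv) · u = v;   v · v = e, giving e as required.

Answer: uv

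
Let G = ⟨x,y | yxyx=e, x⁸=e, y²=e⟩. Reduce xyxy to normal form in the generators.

Multiply left to right, reducing at each step:
  x · y = xy
  (xy) · x = y
  y · y = e

Answer: e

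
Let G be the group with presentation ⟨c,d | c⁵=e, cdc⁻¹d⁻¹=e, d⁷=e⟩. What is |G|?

Enumerate words in the generators, reducing via the relations: the distinct elements are
  {c, d, e, cd, c², c³, c⁴, d², d³, d⁴, d⁵, d⁶, cd², cd³, cd⁴, cd⁵, cd⁶, c²d, c³d, c⁴d, c²d², c²d³, c²d⁴, c²d⁵, c²d⁶, c³d², c³d³, c³d⁴, c³d⁵, c³d⁶, c⁴d², c⁴d³, c⁴d⁴, c⁴d⁵, c⁴d⁶}.
No further products give new elements, so |G| = 35.

Answer: 35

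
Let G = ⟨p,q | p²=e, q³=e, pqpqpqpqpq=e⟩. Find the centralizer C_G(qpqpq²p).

⟨qpqpq²p⟩ ⊆ C_G(qpqpq²p) since powers of qpqpq²p commute with qpqpq²p; so |C_G(qpqpq²p)| ≥ |⟨qpqpq²p⟩| = 3.
By orbit–stabilizer, |C_G(qpqpq²p)| = |G| / |conj. class of qpqpq²p| = 60 / 20 = 3.
The 3 elements commuting with qpqpq²p are {e, pqpq²pq², qpqpq²p}.

Answer: {e, pqpq²pq², qpqpq²p}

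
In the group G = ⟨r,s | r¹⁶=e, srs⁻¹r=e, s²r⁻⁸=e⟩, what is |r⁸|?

Compute successive powers until reaching e:
  (r⁸)¹ = r⁸, (r⁸)² = e.
The smallest positive k with (r⁸)ᵏ = e is 2.

Answer: 2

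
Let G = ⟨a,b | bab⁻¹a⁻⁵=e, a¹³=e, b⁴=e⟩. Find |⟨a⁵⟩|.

|⟨a⁵⟩| equals the order of a⁵. Compute successive powers until reaching e:
  (a⁵)¹ = a⁵, (a⁵)² = a¹⁰, (a⁵)³ = a², (a⁵)⁴ = a⁷, (a⁵)⁵ = a¹², (a⁵)⁶ = a⁴, (a⁵)⁷ = a⁹, (a⁵)⁸ = a, (a⁵)⁹ = a⁶, (a⁵)¹⁰ = a¹¹, (a⁵)¹¹ = a³, (a⁵)¹² = a⁸, (a⁵)¹³ = e.
The smallest positive k with (a⁵)ᵏ = e is 13, so |⟨a⁵⟩| = 13.

Answer: 13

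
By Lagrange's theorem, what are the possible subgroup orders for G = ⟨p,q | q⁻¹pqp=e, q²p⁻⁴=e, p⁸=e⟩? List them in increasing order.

|G| = 16 = 2⁴. By Lagrange's theorem the order of any subgroup divides 16; the divisors of 16 are 1, 2, 4, 8, 16.

Answer: 1, 2, 4, 8, 16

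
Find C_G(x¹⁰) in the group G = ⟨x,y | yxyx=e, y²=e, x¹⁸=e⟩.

⟨x¹⁰⟩ ⊆ C_G(x¹⁰) since powers of x¹⁰ commute with x¹⁰; so |C_G(x¹⁰)| ≥ |⟨x¹⁰⟩| = 9.
By orbit–stabilizer, |C_G(x¹⁰)| = |G| / |conj. class of x¹⁰| = 36 / 2 = 18.
The 18 elements commuting with x¹⁰ are {e, x, x², x³, x⁴, x⁵, x⁶, x⁷, x⁸, x⁹, x¹⁰, x¹¹, x¹², x¹³, x¹⁴, x¹⁵, x¹⁶, x¹⁷}.

Answer: {e, x, x², x³, x⁴, x⁵, x⁶, x⁷, x⁸, x⁹, x¹⁰, x¹¹, x¹², x¹³, x¹⁴, x¹⁵, x¹⁶, x¹⁷}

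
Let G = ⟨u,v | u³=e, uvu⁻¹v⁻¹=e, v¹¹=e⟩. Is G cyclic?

|G| = 33. The element uv has order 33 (its powers give 33 distinct elements), so ⟨uv⟩ = G and G is cyclic.

Answer: Yes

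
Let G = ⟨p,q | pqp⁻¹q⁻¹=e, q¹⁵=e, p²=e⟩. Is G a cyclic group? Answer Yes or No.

|G| = 30. The element pq has order 30 (its powers give 30 distinct elements), so ⟨pq⟩ = G and G is cyclic.

Answer: Yes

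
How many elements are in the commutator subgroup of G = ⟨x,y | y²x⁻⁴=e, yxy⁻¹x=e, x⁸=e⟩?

G' = [G, G] is generated by all commutators. The generator-pair commutators are: [x, y] = x².
The subgroup they normally generate is {e, x², x⁴, x⁶}, of order 4.
Check: |G/G'| = 16/4 = 4 is the order of the abelianisation.

Answer: 4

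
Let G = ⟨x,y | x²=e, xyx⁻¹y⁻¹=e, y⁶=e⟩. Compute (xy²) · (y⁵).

Compute (xy²) · (y⁵) by multiplying left to right and reducing via the relations at each step:
  (xy²) · y⁵ = xy

Answer: xy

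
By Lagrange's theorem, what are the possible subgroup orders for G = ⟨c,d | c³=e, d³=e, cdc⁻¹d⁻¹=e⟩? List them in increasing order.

|G| = 9 = 3². By Lagrange's theorem the order of any subgroup divides 9; the divisors of 9 are 1, 3, 9.

Answer: 1, 3, 9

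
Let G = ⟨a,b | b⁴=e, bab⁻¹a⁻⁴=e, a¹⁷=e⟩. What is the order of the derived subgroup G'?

G' = [G, G] is generated by all commutators. The generator-pair commutators are: [a, b] = a¹⁴.
The subgroup they normally generate is {e, a, a², a³, a⁴, a⁵, a⁶, a⁷, a⁸, a⁹, a¹⁰, a¹¹, a¹², a¹³, a¹⁴, a¹⁵, a¹⁶}, of order 17.
Check: |G/G'| = 68/17 = 4 is the order of the abelianisation.

Answer: 17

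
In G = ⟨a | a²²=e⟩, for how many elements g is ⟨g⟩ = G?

G is cyclic of order 22. An element generates G iff its order is 22, and a cyclic group of order 22 has exactly φ(22) = 10 such elements.

Answer: 10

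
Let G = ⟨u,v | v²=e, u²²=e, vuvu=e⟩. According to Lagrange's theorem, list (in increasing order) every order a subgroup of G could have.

|G| = 44 = 2² · 11. By Lagrange's theorem the order of any subgroup divides 44; the divisors of 44 are 1, 2, 4, 11, 22, 44.

Answer: 1, 2, 4, 11, 22, 44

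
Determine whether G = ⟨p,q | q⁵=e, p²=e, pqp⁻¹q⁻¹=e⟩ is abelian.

Each pair of generators commutes: p·q = pq = q·p. Since the generators pairwise commute, every element of G commutes with every other, so G is abelian.

Answer: Yes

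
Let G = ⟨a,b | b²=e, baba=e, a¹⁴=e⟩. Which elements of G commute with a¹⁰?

⟨a¹⁰⟩ ⊆ C_G(a¹⁰) since powers of a¹⁰ commute with a¹⁰; so |C_G(a¹⁰)| ≥ |⟨a¹⁰⟩| = 7.
By orbit–stabilizer, |C_G(a¹⁰)| = |G| / |conj. class of a¹⁰| = 28 / 2 = 14.
The 14 elements commuting with a¹⁰ are {e, a, a², a³, a⁴, a⁵, a⁶, a⁷, a⁸, a⁹, a¹⁰, a¹¹, a¹², a¹³}.

Answer: {e, a, a², a³, a⁴, a⁵, a⁶, a⁷, a⁸, a⁹, a¹⁰, a¹¹, a¹², a¹³}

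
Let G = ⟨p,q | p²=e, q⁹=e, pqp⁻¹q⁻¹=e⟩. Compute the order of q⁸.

Compute successive powers until reaching e:
  (q⁸)¹ = q⁸, (q⁸)² = q⁷, (q⁸)³ = q⁶, (q⁸)⁴ = q⁵, (q⁸)⁵ = q⁴, (q⁸)⁶ = q³, (q⁸)⁷ = q², (q⁸)⁸ = q, (q⁸)⁹ = e.
The smallest positive k with (q⁸)ᵏ = e is 9.

Answer: 9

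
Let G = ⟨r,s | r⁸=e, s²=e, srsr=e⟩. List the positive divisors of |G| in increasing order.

|G| = 16 = 2⁴. By Lagrange's theorem the order of any subgroup divides 16; the divisors of 16 are 1, 2, 4, 8, 16.

Answer: 1, 2, 4, 8, 16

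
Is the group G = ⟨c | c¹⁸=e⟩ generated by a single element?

|G| = 18. The element c has order 18 (its powers give 18 distinct elements), so ⟨c⟩ = G and G is cyclic.

Answer: Yes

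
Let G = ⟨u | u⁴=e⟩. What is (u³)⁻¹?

The order of (u³) is 4 (smallest k with (u³)ᵏ = e), so (u³)⁻¹ = (u³)³ = u.
Check: (u³) · u → (u³) · u = e, giving e as required.

Answer: u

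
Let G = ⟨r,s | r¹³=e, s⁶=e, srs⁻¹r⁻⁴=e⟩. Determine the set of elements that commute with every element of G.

An element z ∈ Z(G) iff z commutes with every generator.
For example e is central: e·r = r = r·e; e·s = s = s·e.
Whereas r ∉ Z(G) since r·s = rs ≠ r⁴s = s·r.
Checking each of the 78 elements this way gives Z(G) = {e}, of order 1.

Answer: {e}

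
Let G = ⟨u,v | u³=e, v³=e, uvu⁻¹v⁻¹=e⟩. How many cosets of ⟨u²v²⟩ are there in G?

First find ord(u²v²) by computing successive powers:
  (u²v²)¹ = u²v², (u²v²)² = uv, (u²v²)³ = e.
So |⟨u²v²⟩| = ord(u²v²) = 3. With |G| = 9, by Lagrange [G : ⟨u²v²⟩] = 9/3 = 3.

Answer: 3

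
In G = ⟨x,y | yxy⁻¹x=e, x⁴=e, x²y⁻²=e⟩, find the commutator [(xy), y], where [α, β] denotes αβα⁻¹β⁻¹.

[(xy), y] = (xy)·y·(xy)⁻¹·y⁻¹.
  (xy) · y = x³
  (x³) · (xy⁻¹) = y⁻¹
  (y⁻¹) · (y⁻¹) = x²

Answer: x²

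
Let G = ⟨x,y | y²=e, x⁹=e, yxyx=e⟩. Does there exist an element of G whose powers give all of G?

Every cyclic group is abelian. But x·y = xy while y·x = x⁸y, so x·y ≠ y·x and G is not abelian. Hence G is not cyclic.

Answer: No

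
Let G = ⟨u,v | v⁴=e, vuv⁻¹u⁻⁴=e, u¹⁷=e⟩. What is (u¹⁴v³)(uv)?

Compute (u¹⁴v³) · (uv) by multiplying left to right and reducing via the relations at each step:
  (u¹⁴v³) · u = u¹⁰v³
  (u¹⁰v³) · v = u¹⁰

Answer: u¹⁰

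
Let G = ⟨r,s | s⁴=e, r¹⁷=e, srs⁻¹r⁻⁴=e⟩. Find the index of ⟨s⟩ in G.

First find ord(s) by computing successive powers:
  s¹ = s, s² = s², s³ = s³, s⁴ = e.
So |⟨s⟩| = ord(s) = 4. With |G| = 68, by Lagrange [G : ⟨s⟩] = 68/4 = 17.

Answer: 17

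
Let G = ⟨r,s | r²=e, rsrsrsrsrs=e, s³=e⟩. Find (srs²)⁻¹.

The order of (srs²) is 2 (smallest k with (srs²)ᵏ = e), so (srs²)⁻¹ = (srs²)¹ = srs².
Check: (srs²) · (srs²) → (srs²) · s = sr;   (sr) · r = s;   s · s² = e, giving e as required.

Answer: srs²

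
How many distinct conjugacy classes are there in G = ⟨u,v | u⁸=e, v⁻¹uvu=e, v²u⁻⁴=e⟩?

The conjugacy classes (representative and size) are:
  [e] (size 1), [u⁷] (size 2), [u⁶] (size 2), [u³] (size 2), [u⁴] (size 1), [u²v⁻¹] (size 4), [u³v⁻¹] (size 4).
Class equation: 1 + 2 + 2 + 2 + 1 + 4 + 4 = 16 = |G|. So G has 7 conjugacy classes.

Answer: 7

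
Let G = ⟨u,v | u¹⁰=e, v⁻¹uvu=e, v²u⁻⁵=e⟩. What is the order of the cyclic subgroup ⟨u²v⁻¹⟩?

|⟨u²v⁻¹⟩| equals the order of u²v⁻¹. Compute successive powers until reaching e:
  (u²v⁻¹)¹ = u²v⁻¹, (u²v⁻¹)² = u⁵, (u²v⁻¹)³ = u²v, (u²v⁻¹)⁴ = e.
The smallest positive k with (u²v⁻¹)ᵏ = e is 4, so |⟨u²v⁻¹⟩| = 4.

Answer: 4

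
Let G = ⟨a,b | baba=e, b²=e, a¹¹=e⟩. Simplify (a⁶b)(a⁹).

Compute (a⁶b) · (a⁹) by multiplying left to right and reducing via the relations at each step:
  (a⁶b) · a⁹ = a⁸b

Answer: a⁸b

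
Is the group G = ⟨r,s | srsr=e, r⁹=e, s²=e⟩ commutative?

r·s = rs but s·r = r⁸s, so r·s ≠ s·r and G is not abelian.

Answer: No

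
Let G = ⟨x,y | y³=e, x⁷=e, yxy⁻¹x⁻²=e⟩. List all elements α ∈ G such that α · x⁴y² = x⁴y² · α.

⟨x⁴y²⟩ ⊆ C_G(x⁴y²) since powers of x⁴y² commute with x⁴y²; so |C_G(x⁴y²)| ≥ |⟨x⁴y²⟩| = 3.
By orbit–stabilizer, |C_G(x⁴y²)| = |G| / |conj. class of x⁴y²| = 21 / 7 = 3.
The 3 elements commuting with x⁴y² are {e, x⁴y², x⁶y}.

Answer: {e, x⁴y², x⁶y}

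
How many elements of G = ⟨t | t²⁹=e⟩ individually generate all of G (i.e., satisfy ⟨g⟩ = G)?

G is cyclic of order 29. An element generates G iff its order is 29, and a cyclic group of order 29 has exactly φ(29) = 28 such elements.

Answer: 28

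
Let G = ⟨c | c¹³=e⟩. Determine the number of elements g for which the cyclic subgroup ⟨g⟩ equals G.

G is cyclic of order 13. An element generates G iff its order is 13, and a cyclic group of order 13 has exactly φ(13) = 12 such elements.

Answer: 12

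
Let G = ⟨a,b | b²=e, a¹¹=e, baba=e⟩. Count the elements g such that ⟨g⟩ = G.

⟨g⟩ = G would require ord(g) = |G| = 22, but the maximum element order in G is 11 < 22. So G is not cyclic and no single element generates it: the count is 0.

Answer: 0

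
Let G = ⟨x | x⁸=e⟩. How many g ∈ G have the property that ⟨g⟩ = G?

G is cyclic of order 8. An element generates G iff its order is 8, and a cyclic group of order 8 has exactly φ(8) = 4 such elements.

Answer: 4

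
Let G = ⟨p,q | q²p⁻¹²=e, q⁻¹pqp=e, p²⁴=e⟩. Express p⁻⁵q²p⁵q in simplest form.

Multiply left to right, reducing at each step:
  (p¹⁹) · q² = p⁷
  (p⁷) · p⁵ = p¹²
  (p¹²) · q = q⁻¹

Answer: q⁻¹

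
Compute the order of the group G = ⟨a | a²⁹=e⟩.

G is generated by a single element, so G is cyclic. The relator gives a²⁹ = e and no smaller power is forced to be e, so the 29 powers {a, e, a², a³, a⁴, a⁵, a⁶, a⁷, a⁸, a⁹, a²², a²³, a²¹, a²⁰, a²⁴, a²⁵, a²⁶, a²⁷, a²⁸, a¹², a¹³, a¹¹, a¹⁰, a¹⁴, a¹⁵, a¹⁶, a¹⁷, a¹⁸, a¹⁹} are distinct. Hence |G| = 29.

Answer: 29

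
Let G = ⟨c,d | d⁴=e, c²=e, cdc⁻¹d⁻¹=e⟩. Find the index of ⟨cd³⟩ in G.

First find ord(cd³) by computing successive powers:
  (cd³)¹ = cd³, (cd³)² = d², (cd³)³ = cd, (cd³)⁴ = e.
So |⟨cd³⟩| = ord(cd³) = 4. With |G| = 8, by Lagrange [G : ⟨cd³⟩] = 8/4 = 2.

Answer: 2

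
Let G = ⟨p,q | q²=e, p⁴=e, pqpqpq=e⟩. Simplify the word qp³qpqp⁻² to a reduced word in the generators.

Multiply left to right, reducing at each step:
  q · p³ = qp³
  (qp³) · q = pqp
  (pqp) · p = pqp²
  (pqp²) · q = pqp²q
  (pqp²q) · p⁻² = p³qp²q

Answer: p³qp²q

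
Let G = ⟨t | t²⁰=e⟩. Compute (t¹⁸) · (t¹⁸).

Compute (t¹⁸) · (t¹⁸) by multiplying left to right and reducing via the relations at each step:
  (t¹⁸) · t¹⁸ = t¹⁶

Answer: t¹⁶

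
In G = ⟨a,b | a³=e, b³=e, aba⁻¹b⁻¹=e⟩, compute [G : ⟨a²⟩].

First find ord(a²) by computing successive powers:
  (a²)¹ = a², (a²)² = a, (a²)³ = e.
So |⟨a²⟩| = ord(a²) = 3. With |G| = 9, by Lagrange [G : ⟨a²⟩] = 9/3 = 3.

Answer: 3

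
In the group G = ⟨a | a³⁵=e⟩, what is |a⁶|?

Compute successive powers until reaching e:
  (a⁶)¹ = a⁶, (a⁶)² = a¹², (a⁶)³ = a¹⁸, (a⁶)⁴ = a²⁴, (a⁶)⁵ = a³⁰, (a⁶)⁶ = a, (a⁶)⁷ = a⁷, (a⁶)⁸ = a¹³, (a⁶)⁹ = a¹⁹, (a⁶)¹⁰ = a²⁵, (a⁶)¹¹ = a³¹, (a⁶)¹² = a², (a⁶)¹³ = a⁸, (a⁶)¹⁴ = a¹⁴, (a⁶)¹⁵ = a²⁰, (a⁶)¹⁶ = a²⁶, (a⁶)¹⁷ = a³², (a⁶)¹⁸ = a³, (a⁶)¹⁹ = a⁹, (a⁶)²⁰ = a¹⁵, (a⁶)²¹ = a²¹, (a⁶)²² = a²⁷, (a⁶)²³ = a³³, (a⁶)²⁴ = a⁴, (a⁶)²⁵ = a¹⁰, (a⁶)²⁶ = a¹⁶, (a⁶)²⁷ = a²², (a⁶)²⁸ = a²⁸, (a⁶)²⁹ = a³⁴, (a⁶)³⁰ = a⁵, (a⁶)³¹ = a¹¹, (a⁶)³² = a¹⁷, (a⁶)³³ = a²³, (a⁶)³⁴ = a²⁹, (a⁶)³⁵ = e.
The smallest positive k with (a⁶)ᵏ = e is 35.

Answer: 35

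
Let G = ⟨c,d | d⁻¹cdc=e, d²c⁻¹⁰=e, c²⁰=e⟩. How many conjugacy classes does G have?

The conjugacy classes (representative and size) are:
  [e] (size 1), [c] (size 2), [c²] (size 2), [c³] (size 2), [c⁴] (size 2), [c⁵] (size 2), [c¹⁴] (size 2), [c⁷] (size 2), [c⁸] (size 2), [c¹¹] (size 2), [c¹⁰] (size 1), [c²d⁻¹] (size 10), [c⁹d] (size 10).
Class equation: 1 + 2 + 2 + 2 + 2 + 2 + 2 + 2 + 2 + 2 + 1 + 10 + 10 = 40 = |G|. So G has 13 conjugacy classes.

Answer: 13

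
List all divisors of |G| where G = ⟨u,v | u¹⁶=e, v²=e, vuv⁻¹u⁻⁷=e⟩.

|G| = 32 = 2⁵. By Lagrange's theorem the order of any subgroup divides 32; the divisors of 32 are 1, 2, 4, 8, 16, 32.

Answer: 1, 2, 4, 8, 16, 32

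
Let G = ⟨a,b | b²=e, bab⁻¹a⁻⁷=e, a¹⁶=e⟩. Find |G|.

Enumerate words in the generators, reducing via the relations: the distinct elements are
  {a, b, e, ab, a², a³, a⁴, a⁵, a⁶, a⁷, a⁸, a⁹, a²b, a³b, a¹², a¹³, a¹¹, a¹⁰, a¹⁴, a¹⁵, a⁴b, a⁵b, a⁶b, a⁷b, a⁸b, a⁹b, a¹²b, a¹³b, a¹¹b, a¹⁰b, a¹⁴b, a¹⁵b}.
No further products give new elements, so |G| = 32.

Answer: 32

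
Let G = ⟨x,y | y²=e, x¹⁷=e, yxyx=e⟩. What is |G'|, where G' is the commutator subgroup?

G' = [G, G] is generated by all commutators. The generator-pair commutators are: [x, y] = x².
The subgroup they normally generate is {e, x, x², x³, x⁴, x⁵, x⁶, x⁷, x⁸, x⁹, x¹⁰, x¹¹, x¹², x¹³, x¹⁴, x¹⁵, x¹⁶}, of order 17.
Check: |G/G'| = 34/17 = 2 is the order of the abelianisation.

Answer: 17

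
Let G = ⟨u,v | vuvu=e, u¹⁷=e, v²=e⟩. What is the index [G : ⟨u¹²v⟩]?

First find ord(u¹²v) by computing successive powers:
  (u¹²v)¹ = u¹²v, (u¹²v)² = e.
So |⟨u¹²v⟩| = ord(u¹²v) = 2. With |G| = 34, by Lagrange [G : ⟨u¹²v⟩] = 34/2 = 17.

Answer: 17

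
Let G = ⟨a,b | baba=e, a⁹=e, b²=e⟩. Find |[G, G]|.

G' = [G, G] is generated by all commutators. The generator-pair commutators are: [a, b] = a².
The subgroup they normally generate is {e, a, a², a³, a⁴, a⁵, a⁶, a⁷, a⁸}, of order 9.
Check: |G/G'| = 18/9 = 2 is the order of the abelianisation.

Answer: 9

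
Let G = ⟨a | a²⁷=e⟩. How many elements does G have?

G is generated by a single element, so G is cyclic. The relator gives a²⁷ = e and no smaller power is forced to be e, so the 27 powers {a, e, a², a³, a⁴, a⁵, a⁶, a⁷, a⁸, a⁹, a²², a²³, a²¹, a²⁰, a²⁴, a²⁵, a²⁶, a¹², a¹³, a¹¹, a¹⁰, a¹⁴, a¹⁵, a¹⁶, a¹⁷, a¹⁸, a¹⁹} are distinct. Hence |G| = 27.

Answer: 27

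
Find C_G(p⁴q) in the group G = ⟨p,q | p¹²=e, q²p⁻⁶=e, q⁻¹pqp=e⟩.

⟨p⁴q⟩ ⊆ C_G(p⁴q) since powers of p⁴q commute with p⁴q; so |C_G(p⁴q)| ≥ |⟨p⁴q⟩| = 4.
By orbit–stabilizer, |C_G(p⁴q)| = |G| / |conj. class of p⁴q| = 24 / 6 = 4.
The 4 elements commuting with p⁴q are {e, p⁶, p⁴q, p⁴q⁻¹}.

Answer: {e, p⁶, p⁴q, p⁴q⁻¹}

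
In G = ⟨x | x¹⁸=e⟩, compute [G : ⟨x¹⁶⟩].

First find ord(x¹⁶) by computing successive powers:
  (x¹⁶)¹ = x¹⁶, (x¹⁶)² = x¹⁴, (x¹⁶)³ = x¹², (x¹⁶)⁴ = x¹⁰, (x¹⁶)⁵ = x⁸, (x¹⁶)⁶ = x⁶, (x¹⁶)⁷ = x⁴, (x¹⁶)⁸ = x², (x¹⁶)⁹ = e.
So |⟨x¹⁶⟩| = ord(x¹⁶) = 9. With |G| = 18, by Lagrange [G : ⟨x¹⁶⟩] = 18/9 = 2.

Answer: 2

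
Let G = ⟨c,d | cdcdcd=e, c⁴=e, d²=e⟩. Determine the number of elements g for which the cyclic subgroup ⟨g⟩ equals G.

⟨g⟩ = G would require ord(g) = |G| = 24, but the maximum element order in G is 4 < 24. So G is not cyclic and no single element generates it: the count is 0.

Answer: 0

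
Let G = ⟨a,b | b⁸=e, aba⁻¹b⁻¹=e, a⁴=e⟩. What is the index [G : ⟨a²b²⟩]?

First find ord(a²b²) by computing successive powers:
  (a²b²)¹ = a²b², (a²b²)² = b⁴, (a²b²)³ = a²b⁶, (a²b²)⁴ = e.
So |⟨a²b²⟩| = ord(a²b²) = 4. With |G| = 32, by Lagrange [G : ⟨a²b²⟩] = 32/4 = 8.

Answer: 8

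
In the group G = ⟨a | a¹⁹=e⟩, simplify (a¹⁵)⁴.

Compute successive powers of (a¹⁵), reducing at each step:
  (a¹⁵)²: (a¹⁵) · a¹⁵ = a¹¹
  (a¹⁵)³: (a¹¹) · a¹⁵ = a⁷
  (a¹⁵)⁴: (a⁷) · a¹⁵ = a³

Answer: a³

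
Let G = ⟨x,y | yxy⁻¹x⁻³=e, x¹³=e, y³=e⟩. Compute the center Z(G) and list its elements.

An element z ∈ Z(G) iff z commutes with every generator.
For example e is central: e·x = x = x·e; e·y = y = y·e.
Whereas x ∉ Z(G) since x·y = xy ≠ x³y = y·x.
Checking each of the 39 elements this way gives Z(G) = {e}, of order 1.

Answer: {e}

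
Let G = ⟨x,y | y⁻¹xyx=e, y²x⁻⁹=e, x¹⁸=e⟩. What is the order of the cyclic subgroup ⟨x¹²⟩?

|⟨x¹²⟩| equals the order of x¹². Compute successive powers until reaching e:
  (x¹²)¹ = x¹², (x¹²)² = x⁶, (x¹²)³ = e.
The smallest positive k with (x¹²)ᵏ = e is 3, so |⟨x¹²⟩| = 3.

Answer: 3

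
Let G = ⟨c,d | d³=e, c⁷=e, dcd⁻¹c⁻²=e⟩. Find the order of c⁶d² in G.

Compute successive powers until reaching e:
  (c⁶d²)¹ = c⁶d², (c⁶d²)² = c²d, (c⁶d²)³ = e.
The smallest positive k with (c⁶d²)ᵏ = e is 3.

Answer: 3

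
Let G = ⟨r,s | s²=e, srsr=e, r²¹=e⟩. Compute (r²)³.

Compute successive powers of (r²), reducing at each step:
  (r²)²: (r²) · r² = r⁴
  (r²)³: (r⁴) · r² = r⁶

Answer: r⁶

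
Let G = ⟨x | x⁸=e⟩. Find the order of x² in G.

Compute successive powers until reaching e:
  (x²)¹ = x², (x²)² = x⁴, (x²)³ = x⁶, (x²)⁴ = e.
The smallest positive k with (x²)ᵏ = e is 4.

Answer: 4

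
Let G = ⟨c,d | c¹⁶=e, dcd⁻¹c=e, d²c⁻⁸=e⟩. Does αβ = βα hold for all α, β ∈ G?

c·d = cd but d·c = c⁷d⁻¹, so c·d ≠ d·c and G is not abelian.

Answer: No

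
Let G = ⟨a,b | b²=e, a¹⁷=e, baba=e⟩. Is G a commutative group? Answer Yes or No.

a·b = ab but b·a = a¹⁶b, so a·b ≠ b·a and G is not abelian.

Answer: No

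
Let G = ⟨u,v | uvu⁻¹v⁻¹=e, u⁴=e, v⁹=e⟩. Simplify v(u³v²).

Compute v · (u³v²) by multiplying left to right and reducing via the relations at each step:
  v · u³ = u³v
  (u³v) · v² = u³v³

Answer: u³v³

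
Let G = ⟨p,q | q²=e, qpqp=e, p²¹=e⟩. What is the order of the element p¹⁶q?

Compute successive powers until reaching e:
  (p¹⁶q)¹ = p¹⁶q, (p¹⁶q)² = e.
The smallest positive k with (p¹⁶q)ᵏ = e is 2.

Answer: 2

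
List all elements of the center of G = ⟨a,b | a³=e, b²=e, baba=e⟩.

An element z ∈ Z(G) iff z commutes with every generator.
For example e is central: e·a = a = a·e; e·b = b = b·e.
Whereas a ∉ Z(G) since a·b = ab ≠ a²b = b·a.
Checking each of the 6 elements this way gives Z(G) = {e}, of order 1.

Answer: {e}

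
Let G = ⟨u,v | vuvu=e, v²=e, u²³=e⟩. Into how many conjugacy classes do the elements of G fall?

The conjugacy classes (representative and size) are:
  [e] (size 1), [u] (size 2), [u²¹] (size 2), [u²⁰] (size 2), [u⁴] (size 2), [u¹⁸] (size 2), [u⁶] (size 2), [u¹⁶] (size 2), [u⁸] (size 2), [u⁹] (size 2), [u¹⁰] (size 2), [u¹²] (size 2), [u¹⁸v] (size 23).
Class equation: 1 + 2 + 2 + 2 + 2 + 2 + 2 + 2 + 2 + 2 + 2 + 2 + 23 = 46 = |G|. So G has 13 conjugacy classes.

Answer: 13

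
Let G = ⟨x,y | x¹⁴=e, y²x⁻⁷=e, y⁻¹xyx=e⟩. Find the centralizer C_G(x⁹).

⟨x⁹⟩ ⊆ C_G(x⁹) since powers of x⁹ commute with x⁹; so |C_G(x⁹)| ≥ |⟨x⁹⟩| = 14.
By orbit–stabilizer, |C_G(x⁹)| = |G| / |conj. class of x⁹| = 28 / 2 = 14.
The 14 elements commuting with x⁹ are {e, x, x², x³, x⁴, x⁵, x⁶, x⁷, x⁸, x⁹, x¹⁰, x¹¹, x¹², x¹³}.

Answer: {e, x, x², x³, x⁴, x⁵, x⁶, x⁷, x⁸, x⁹, x¹⁰, x¹¹, x¹², x¹³}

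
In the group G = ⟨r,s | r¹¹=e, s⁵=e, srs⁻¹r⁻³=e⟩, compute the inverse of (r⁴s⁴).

The order of (r⁴s⁴) is 5 (smallest k with (r⁴s⁴)ᵏ = e), so (r⁴s⁴)⁻¹ = (r⁴s⁴)⁴ = r¹⁰s.
Check: (r⁴s⁴) · (r¹⁰s) → (r⁴s⁴) · r¹⁰ = s⁴;   (s⁴) · s = e, giving e as required.

Answer: r¹⁰s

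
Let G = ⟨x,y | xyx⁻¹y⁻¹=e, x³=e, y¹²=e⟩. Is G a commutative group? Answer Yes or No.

Each pair of generators commutes: x·y = xy = y·x. Since the generators pairwise commute, every element of G commutes with every other, so G is abelian.

Answer: Yes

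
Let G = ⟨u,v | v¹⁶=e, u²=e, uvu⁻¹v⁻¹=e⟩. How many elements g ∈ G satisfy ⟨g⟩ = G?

⟨g⟩ = G would require ord(g) = |G| = 32, but the maximum element order in G is 16 < 32. So G is not cyclic and no single element generates it: the count is 0.

Answer: 0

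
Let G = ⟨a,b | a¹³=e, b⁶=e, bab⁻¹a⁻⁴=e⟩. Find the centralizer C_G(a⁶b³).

⟨a⁶b³⟩ ⊆ C_G(a⁶b³) since powers of a⁶b³ commute with a⁶b³; so |C_G(a⁶b³)| ≥ |⟨a⁶b³⟩| = 2.
By orbit–stabilizer, |C_G(a⁶b³)| = |G| / |conj. class of a⁶b³| = 78 / 13 = 6.
The 6 elements commuting with a⁶b³ are {e, a⁴b, a²b⁴, a⁶b³, a⁷b², a¹²b⁵}.

Answer: {e, a⁴b, a²b⁴, a⁶b³, a⁷b², a¹²b⁵}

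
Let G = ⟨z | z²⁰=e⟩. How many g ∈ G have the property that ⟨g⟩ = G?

G is cyclic of order 20. An element generates G iff its order is 20, and a cyclic group of order 20 has exactly φ(20) = 8 such elements.

Answer: 8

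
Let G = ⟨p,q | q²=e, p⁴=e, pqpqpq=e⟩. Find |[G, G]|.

G' = [G, G] is generated by all commutators. The generator-pair commutators are: [p, q] = p²qp.
The subgroup they normally generate is {e, p², pq, qp³, p²qp, p³q, p²qp³, qp, pqp², qp²q, p²qp²q, p³qp²}, of order 12.
Check: |G/G'| = 24/12 = 2 is the order of the abelianisation.

Answer: 12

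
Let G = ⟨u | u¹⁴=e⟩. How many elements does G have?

G is generated by a single element, so G is cyclic. The relator gives u¹⁴ = e and no smaller power is forced to be e, so the 14 powers {e, u, u², u³, u⁴, u⁵, u⁶, u⁷, u⁸, u⁹, u¹², u¹³, u¹¹, u¹⁰} are distinct. Hence |G| = 14.

Answer: 14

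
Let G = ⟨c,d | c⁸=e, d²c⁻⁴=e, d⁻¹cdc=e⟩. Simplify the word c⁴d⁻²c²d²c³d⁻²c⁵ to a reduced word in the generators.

Multiply left to right, reducing at each step:
  (c⁴) · d⁻² = e
  e · c² = c²
  (c²) · d² = c⁶
  (c⁶) · c³ = c
  c · d⁻² = c⁵
  (c⁵) · c⁵ = c²

Answer: c²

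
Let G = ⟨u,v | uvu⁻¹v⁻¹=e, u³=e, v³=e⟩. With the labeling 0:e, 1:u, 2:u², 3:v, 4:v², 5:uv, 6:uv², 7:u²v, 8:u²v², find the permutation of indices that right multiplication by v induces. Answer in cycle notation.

(0 3 4)(1 5 6)(2 7 8)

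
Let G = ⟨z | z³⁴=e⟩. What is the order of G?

G is generated by a single element, so G is cyclic. The relator gives z³⁴ = e and no smaller power is forced to be e, so the 34 powers {e, z, z², z³, z⁴, z⁵, z⁶, z⁷, z⁸, z⁹, z²², z²³, z²¹, z²⁰, z²⁴, z²⁵, z²⁶, z²⁷, z²⁸, z²⁹, z³², z³³, z³¹, z³⁰, z¹², z¹³, z¹¹, z¹⁰, z¹⁴, z¹⁵, z¹⁶, z¹⁷, z¹⁸, z¹⁹} are distinct. Hence |G| = 34.

Answer: 34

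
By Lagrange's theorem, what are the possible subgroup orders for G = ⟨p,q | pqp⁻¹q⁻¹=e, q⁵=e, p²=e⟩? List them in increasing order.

|G| = 10 = 2 · 5. By Lagrange's theorem the order of any subgroup divides 10; the divisors of 10 are 1, 2, 5, 10.

Answer: 1, 2, 5, 10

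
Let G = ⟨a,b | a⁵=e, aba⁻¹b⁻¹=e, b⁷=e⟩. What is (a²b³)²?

Compute successive powers of (a²b³), reducing at each step:
  (a²b³)²: (a²b³) · a² = a⁴b³;   (a⁴b³) · b³ = a⁴b⁶

Answer: a⁴b⁶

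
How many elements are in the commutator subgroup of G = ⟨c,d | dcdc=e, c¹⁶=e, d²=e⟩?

G' = [G, G] is generated by all commutators. The generator-pair commutators are: [c, d] = c².
The subgroup they normally generate is {e, c², c⁴, c⁶, c⁸, c¹⁰, c¹², c¹⁴}, of order 8.
Check: |G/G'| = 32/8 = 4 is the order of the abelianisation.

Answer: 8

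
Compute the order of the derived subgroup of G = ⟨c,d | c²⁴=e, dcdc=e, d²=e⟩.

G' = [G, G] is generated by all commutators. The generator-pair commutators are: [c, d] = c².
The subgroup they normally generate is {e, c², c⁴, c⁶, c⁸, c¹⁰, c¹², c¹⁴, c¹⁶, c¹⁸, c²⁰, c²²}, of order 12.
Check: |G/G'| = 48/12 = 4 is the order of the abelianisation.

Answer: 12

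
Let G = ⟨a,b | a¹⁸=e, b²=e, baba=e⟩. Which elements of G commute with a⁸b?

⟨a⁸b⟩ ⊆ C_G(a⁸b) since powers of a⁸b commute with a⁸b; so |C_G(a⁸b)| ≥ |⟨a⁸b⟩| = 2.
By orbit–stabilizer, |C_G(a⁸b)| = |G| / |conj. class of a⁸b| = 36 / 9 = 4.
The 4 elements commuting with a⁸b are {e, a⁹, a¹⁷b, a⁸b}.

Answer: {e, a⁹, a¹⁷b, a⁸b}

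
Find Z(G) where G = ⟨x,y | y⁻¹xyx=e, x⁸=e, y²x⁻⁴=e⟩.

An element z ∈ Z(G) iff z commutes with every generator.
For example x⁴ is central: (x⁴)·x = x⁵ = x·(x⁴); (x⁴)·y = y⁻¹ = y·(x⁴).
Whereas x ∉ Z(G) since x·y = xy ≠ x³y⁻¹ = y·x.
Checking each of the 16 elements this way gives Z(G) = {e, x⁴}, of order 2.

Answer: {e, x⁴}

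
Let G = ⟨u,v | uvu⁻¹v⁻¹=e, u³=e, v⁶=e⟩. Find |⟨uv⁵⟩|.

|⟨uv⁵⟩| equals the order of uv⁵. Compute successive powers until reaching e:
  (uv⁵)¹ = uv⁵, (uv⁵)² = u²v⁴, (uv⁵)³ = v³, (uv⁵)⁴ = uv², (uv⁵)⁵ = u²v, (uv⁵)⁶ = e.
The smallest positive k with (uv⁵)ᵏ = e is 6, so |⟨uv⁵⟩| = 6.

Answer: 6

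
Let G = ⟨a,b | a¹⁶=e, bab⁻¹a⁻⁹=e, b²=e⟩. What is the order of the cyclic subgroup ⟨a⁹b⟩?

|⟨a⁹b⟩| equals the order of a⁹b. Compute successive powers until reaching e:
  (a⁹b)¹ = a⁹b, (a⁹b)² = a¹⁰, (a⁹b)³ = a³b, (a⁹b)⁴ = a⁴, (a⁹b)⁵ = a¹³b, (a⁹b)⁶ = a¹⁴, (a⁹b)⁷ = a⁷b, (a⁹b)⁸ = a⁸, (a⁹b)⁹ = ab, (a⁹b)¹⁰ = a², (a⁹b)¹¹ = a¹¹b, (a⁹b)¹² = a¹², (a⁹b)¹³ = a⁵b, (a⁹b)¹⁴ = a⁶, (a⁹b)¹⁵ = a¹⁵b, (a⁹b)¹⁶ = e.
The smallest positive k with (a⁹b)ᵏ = e is 16, so |⟨a⁹b⟩| = 16.

Answer: 16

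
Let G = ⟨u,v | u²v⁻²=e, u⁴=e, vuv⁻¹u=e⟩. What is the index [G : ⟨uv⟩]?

First find ord(uv) by computing successive powers:
  (uv)¹ = uv, (uv)² = u², (uv)³ = uv⁻¹, (uv)⁴ = e.
So |⟨uv⟩| = ord(uv) = 4. With |G| = 8, by Lagrange [G : ⟨uv⟩] = 8/4 = 2.

Answer: 2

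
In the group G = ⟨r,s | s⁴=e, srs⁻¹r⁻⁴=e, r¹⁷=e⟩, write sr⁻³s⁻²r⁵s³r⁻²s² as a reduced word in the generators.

Multiply left to right, reducing at each step:
  s · r⁻³ = r⁵s
  (r⁵s) · s⁻² = r⁵s³
  (r⁵s³) · r⁵ = r²s³
  (r²s³) · s³ = r²s²
  (r²s²) · r⁻² = r⁴s²
  (r⁴s²) · s² = r⁴

Answer: r⁴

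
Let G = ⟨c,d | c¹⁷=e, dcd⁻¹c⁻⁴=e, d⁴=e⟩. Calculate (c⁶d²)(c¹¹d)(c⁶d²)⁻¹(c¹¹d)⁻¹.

[(c⁶d²), (c¹¹d)] = (c⁶d²)·(c¹¹d)·(c⁶d²)⁻¹·(c¹¹d)⁻¹.
  (c⁶d²) · (c¹¹d) = c¹²d³
  (c¹²d³) · (c⁶d²) = c⁵d
  (c⁵d) · (c¹⁰d³) = c¹¹

Answer: c¹¹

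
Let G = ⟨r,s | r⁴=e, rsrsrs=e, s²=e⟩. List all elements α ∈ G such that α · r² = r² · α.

⟨r²⟩ ⊆ C_G(r²) since powers of r² commute with r²; so |C_G(r²)| ≥ |⟨r²⟩| = 2.
By orbit–stabilizer, |C_G(r²)| = |G| / |conj. class of r²| = 24 / 3 = 8.
The 8 elements commuting with r² are {e, r, r², r³, rsr²s, sr²s, r²sr²s, r³sr²s}.

Answer: {e, r, r², r³, rsr²s, sr²s, r²sr²s, r³sr²s}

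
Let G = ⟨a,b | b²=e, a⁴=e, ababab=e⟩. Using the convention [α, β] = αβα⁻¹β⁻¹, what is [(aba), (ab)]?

[(aba), (ab)] = (aba)·(ab)·(aba)⁻¹·(ab)⁻¹.
  (aba) · (ab) = aba²b
  (aba²b) · (a³ba³) = a²ba
  (a²ba) · (ba³) = aba²

Answer: aba²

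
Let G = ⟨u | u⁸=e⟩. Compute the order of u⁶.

Compute successive powers until reaching e:
  (u⁶)¹ = u⁶, (u⁶)² = u⁴, (u⁶)³ = u², (u⁶)⁴ = e.
The smallest positive k with (u⁶)ᵏ = e is 4.

Answer: 4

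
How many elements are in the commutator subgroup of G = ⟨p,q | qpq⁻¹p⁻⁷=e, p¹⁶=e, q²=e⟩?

G' = [G, G] is generated by all commutators. The generator-pair commutators are: [p, q] = p¹⁰.
The subgroup they normally generate is {e, p², p⁴, p⁶, p⁸, p¹⁰, p¹², p¹⁴}, of order 8.
Check: |G/G'| = 32/8 = 4 is the order of the abelianisation.

Answer: 8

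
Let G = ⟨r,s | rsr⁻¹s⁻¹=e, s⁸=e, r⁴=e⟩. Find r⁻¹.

The order of r is 4 (smallest k with rᵏ = e), so r⁻¹ = r³ = r³.
Check: r · (r³) → r · r³ = e, giving e as required.

Answer: r³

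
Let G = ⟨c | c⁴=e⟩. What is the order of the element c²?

Compute successive powers until reaching e:
  (c²)¹ = c², (c²)² = e.
The smallest positive k with (c²)ᵏ = e is 2.

Answer: 2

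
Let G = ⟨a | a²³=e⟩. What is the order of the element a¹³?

Compute successive powers until reaching e:
  (a¹³)¹ = a¹³, (a¹³)² = a³, (a¹³)³ = a¹⁶, (a¹³)⁴ = a⁶, (a¹³)⁵ = a¹⁹, (a¹³)⁶ = a⁹, (a¹³)⁷ = a²², (a¹³)⁸ = a¹², (a¹³)⁹ = a², (a¹³)¹⁰ = a¹⁵, (a¹³)¹¹ = a⁵, (a¹³)¹² = a¹⁸, (a¹³)¹³ = a⁸, (a¹³)¹⁴ = a²¹, (a¹³)¹⁵ = a¹¹, (a¹³)¹⁶ = a, (a¹³)¹⁷ = a¹⁴, (a¹³)¹⁸ = a⁴, (a¹³)¹⁹ = a¹⁷, (a¹³)²⁰ = a⁷, (a¹³)²¹ = a²⁰, (a¹³)²² = a¹⁰, (a¹³)²³ = e.
The smallest positive k with (a¹³)ᵏ = e is 23.

Answer: 23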